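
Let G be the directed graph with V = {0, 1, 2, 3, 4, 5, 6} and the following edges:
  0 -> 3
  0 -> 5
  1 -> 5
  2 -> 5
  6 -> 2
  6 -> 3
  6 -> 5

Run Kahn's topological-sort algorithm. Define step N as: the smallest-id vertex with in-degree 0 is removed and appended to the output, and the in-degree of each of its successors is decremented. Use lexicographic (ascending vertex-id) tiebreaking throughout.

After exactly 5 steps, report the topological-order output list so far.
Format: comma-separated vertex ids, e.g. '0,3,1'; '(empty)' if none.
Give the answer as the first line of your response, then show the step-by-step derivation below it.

0,1,4,6,2

step 1: output 0; order=[0]; indeg=(0,0,1,1,0,3,0)
step 2: output 1; order=[0,1]; indeg=(0,0,1,1,0,2,0)
step 3: output 4; order=[0,1,4]; indeg=(0,0,1,1,0,2,0)
step 4: output 6; order=[0,1,4,6]; indeg=(0,0,0,0,0,1,0)
step 5: output 2; order=[0,1,4,6,2]; indeg=(0,0,0,0,0,0,0)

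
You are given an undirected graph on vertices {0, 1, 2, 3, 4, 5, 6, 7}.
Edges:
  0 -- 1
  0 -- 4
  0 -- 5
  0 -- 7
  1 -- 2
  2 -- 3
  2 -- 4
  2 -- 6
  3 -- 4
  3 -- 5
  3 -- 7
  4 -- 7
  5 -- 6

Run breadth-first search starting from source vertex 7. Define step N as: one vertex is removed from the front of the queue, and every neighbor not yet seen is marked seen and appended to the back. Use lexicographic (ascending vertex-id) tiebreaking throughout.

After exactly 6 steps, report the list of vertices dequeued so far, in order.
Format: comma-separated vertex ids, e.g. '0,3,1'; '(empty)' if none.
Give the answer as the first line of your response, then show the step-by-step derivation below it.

7,0,3,4,1,5

step 1: dequeue 7; queue=[0,3,4]; order=7
step 2: dequeue 0; queue=[3,4,1,5]; order=7,0
step 3: dequeue 3; queue=[4,1,5,2]; order=7,0,3
step 4: dequeue 4; queue=[1,5,2]; order=7,0,3,4
step 5: dequeue 1; queue=[5,2]; order=7,0,3,4,1
step 6: dequeue 5; queue=[2,6]; order=7,0,3,4,1,5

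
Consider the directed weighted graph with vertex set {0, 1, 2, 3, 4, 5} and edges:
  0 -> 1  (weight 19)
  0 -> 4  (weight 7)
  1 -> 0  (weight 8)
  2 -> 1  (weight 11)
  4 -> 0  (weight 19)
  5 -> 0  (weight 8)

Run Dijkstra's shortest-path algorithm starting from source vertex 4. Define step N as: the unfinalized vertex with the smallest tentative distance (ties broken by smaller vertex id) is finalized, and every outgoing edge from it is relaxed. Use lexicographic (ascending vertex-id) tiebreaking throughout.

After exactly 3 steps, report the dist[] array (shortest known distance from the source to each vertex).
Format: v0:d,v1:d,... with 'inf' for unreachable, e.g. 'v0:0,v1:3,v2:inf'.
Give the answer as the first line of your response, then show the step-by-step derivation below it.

v0:19,v1:38,v2:inf,v3:inf,v4:0,v5:inf

step 1: dist = v0:19,v1:inf,v2:inf,v3:inf,v4:0,v5:inf
step 2: dist = v0:19,v1:38,v2:inf,v3:inf,v4:0,v5:inf
step 3: dist = v0:19,v1:38,v2:inf,v3:inf,v4:0,v5:inf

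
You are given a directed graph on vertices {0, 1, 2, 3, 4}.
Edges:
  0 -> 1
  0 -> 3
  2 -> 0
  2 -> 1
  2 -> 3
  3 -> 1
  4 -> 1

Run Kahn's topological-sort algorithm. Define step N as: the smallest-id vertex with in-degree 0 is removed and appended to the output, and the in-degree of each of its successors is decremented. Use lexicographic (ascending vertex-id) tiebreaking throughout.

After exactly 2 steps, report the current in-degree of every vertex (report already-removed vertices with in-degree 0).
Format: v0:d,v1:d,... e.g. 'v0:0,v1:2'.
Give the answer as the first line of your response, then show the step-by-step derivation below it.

v0:0,v1:2,v2:0,v3:0,v4:0

step 1: output 2; order=[2]; indeg=(0,3,0,1,0)
step 2: output 0; order=[2,0]; indeg=(0,2,0,0,0)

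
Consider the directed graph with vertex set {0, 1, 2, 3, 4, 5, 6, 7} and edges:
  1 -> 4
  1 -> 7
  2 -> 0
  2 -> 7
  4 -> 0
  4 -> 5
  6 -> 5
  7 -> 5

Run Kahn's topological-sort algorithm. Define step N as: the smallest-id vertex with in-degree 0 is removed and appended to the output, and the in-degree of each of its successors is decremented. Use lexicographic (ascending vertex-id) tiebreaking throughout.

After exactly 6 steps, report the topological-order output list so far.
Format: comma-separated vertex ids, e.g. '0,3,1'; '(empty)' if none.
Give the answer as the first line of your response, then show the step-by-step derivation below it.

1,2,3,4,0,6

step 1: output 1; order=[1]; indeg=(2,0,0,0,0,3,0,1)
step 2: output 2; order=[1,2]; indeg=(1,0,0,0,0,3,0,0)
step 3: output 3; order=[1,2,3]; indeg=(1,0,0,0,0,3,0,0)
step 4: output 4; order=[1,2,3,4]; indeg=(0,0,0,0,0,2,0,0)
step 5: output 0; order=[1,2,3,4,0]; indeg=(0,0,0,0,0,2,0,0)
step 6: output 6; order=[1,2,3,4,0,6]; indeg=(0,0,0,0,0,1,0,0)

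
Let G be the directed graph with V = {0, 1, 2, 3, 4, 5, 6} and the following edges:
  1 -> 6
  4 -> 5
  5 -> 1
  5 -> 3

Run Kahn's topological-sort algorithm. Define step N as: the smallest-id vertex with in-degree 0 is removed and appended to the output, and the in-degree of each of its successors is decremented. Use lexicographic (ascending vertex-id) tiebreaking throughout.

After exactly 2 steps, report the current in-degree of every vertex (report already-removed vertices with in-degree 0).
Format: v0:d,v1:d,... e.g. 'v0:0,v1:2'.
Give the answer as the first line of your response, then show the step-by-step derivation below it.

v0:0,v1:1,v2:0,v3:1,v4:0,v5:1,v6:1

step 1: output 0; order=[0]; indeg=(0,1,0,1,0,1,1)
step 2: output 2; order=[0,2]; indeg=(0,1,0,1,0,1,1)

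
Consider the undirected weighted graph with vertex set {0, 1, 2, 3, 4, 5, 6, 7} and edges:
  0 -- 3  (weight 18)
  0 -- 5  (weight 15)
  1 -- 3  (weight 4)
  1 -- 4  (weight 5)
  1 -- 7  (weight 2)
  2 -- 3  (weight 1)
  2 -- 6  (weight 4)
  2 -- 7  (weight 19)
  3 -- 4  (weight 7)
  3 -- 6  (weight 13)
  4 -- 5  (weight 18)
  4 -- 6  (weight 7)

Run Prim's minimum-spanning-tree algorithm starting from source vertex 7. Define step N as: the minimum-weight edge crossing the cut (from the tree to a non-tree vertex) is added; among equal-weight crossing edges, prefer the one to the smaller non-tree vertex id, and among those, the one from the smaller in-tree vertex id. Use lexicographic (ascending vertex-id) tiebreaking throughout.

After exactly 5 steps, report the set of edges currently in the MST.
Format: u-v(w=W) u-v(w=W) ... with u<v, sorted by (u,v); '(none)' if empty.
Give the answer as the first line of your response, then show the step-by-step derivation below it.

1-3(w=4) 1-4(w=5) 1-7(w=2) 2-3(w=1) 2-6(w=4)

step 1: add edge 1-7 (w=2); MST = {1-7(w=2)}
step 2: add edge 1-3 (w=4); MST = {1-3(w=4) 1-7(w=2)}
step 3: add edge 2-3 (w=1); MST = {1-3(w=4) 1-7(w=2) 2-3(w=1)}
step 4: add edge 2-6 (w=4); MST = {1-3(w=4) 1-7(w=2) 2-3(w=1) 2-6(w=4)}
step 5: add edge 1-4 (w=5); MST = {1-3(w=4) 1-4(w=5) 1-7(w=2) 2-3(w=1) 2-6(w=4)}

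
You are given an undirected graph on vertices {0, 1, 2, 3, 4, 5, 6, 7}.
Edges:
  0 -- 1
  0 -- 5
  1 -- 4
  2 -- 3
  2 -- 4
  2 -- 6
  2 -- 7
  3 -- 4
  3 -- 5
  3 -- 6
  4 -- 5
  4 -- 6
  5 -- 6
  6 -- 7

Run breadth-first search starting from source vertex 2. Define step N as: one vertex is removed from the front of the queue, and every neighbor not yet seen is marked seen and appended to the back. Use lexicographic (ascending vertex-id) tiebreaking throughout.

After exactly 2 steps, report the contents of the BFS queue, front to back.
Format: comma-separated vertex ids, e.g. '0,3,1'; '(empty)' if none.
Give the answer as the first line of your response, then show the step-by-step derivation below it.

4,6,7,5

step 1: dequeue 2; queue=[3,4,6,7]; order=2
step 2: dequeue 3; queue=[4,6,7,5]; order=2,3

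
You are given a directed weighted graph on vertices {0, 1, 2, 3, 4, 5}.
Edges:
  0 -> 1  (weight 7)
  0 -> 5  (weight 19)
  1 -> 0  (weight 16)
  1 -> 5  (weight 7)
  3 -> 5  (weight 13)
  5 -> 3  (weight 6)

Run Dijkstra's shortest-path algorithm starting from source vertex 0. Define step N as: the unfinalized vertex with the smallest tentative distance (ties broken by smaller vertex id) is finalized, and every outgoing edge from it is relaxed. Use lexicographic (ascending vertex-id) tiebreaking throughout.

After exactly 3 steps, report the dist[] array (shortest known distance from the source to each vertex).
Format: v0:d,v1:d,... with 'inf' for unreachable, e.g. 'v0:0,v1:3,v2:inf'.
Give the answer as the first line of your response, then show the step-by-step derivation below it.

v0:0,v1:7,v2:inf,v3:20,v4:inf,v5:14

step 1: dist = v0:0,v1:7,v2:inf,v3:inf,v4:inf,v5:19
step 2: dist = v0:0,v1:7,v2:inf,v3:inf,v4:inf,v5:14
step 3: dist = v0:0,v1:7,v2:inf,v3:20,v4:inf,v5:14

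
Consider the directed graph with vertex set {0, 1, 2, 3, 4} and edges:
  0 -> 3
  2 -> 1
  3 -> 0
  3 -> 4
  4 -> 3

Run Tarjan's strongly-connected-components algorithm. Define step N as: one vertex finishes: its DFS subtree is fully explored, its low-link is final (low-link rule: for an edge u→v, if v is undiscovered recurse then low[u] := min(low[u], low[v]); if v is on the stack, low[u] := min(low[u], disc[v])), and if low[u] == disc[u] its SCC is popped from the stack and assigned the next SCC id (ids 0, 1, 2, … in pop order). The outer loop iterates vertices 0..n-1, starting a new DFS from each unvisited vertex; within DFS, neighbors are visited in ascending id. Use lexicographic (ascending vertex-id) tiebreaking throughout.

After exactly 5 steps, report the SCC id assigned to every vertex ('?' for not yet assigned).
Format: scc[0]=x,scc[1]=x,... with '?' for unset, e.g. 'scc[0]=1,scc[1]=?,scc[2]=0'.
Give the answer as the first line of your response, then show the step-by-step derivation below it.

scc[0]=0,scc[1]=1,scc[2]=2,scc[3]=0,scc[4]=0

step 1: low=(low[0]=0,low[1]=?,low[2]=?,low[3]=0,low[4]=1); scc=(scc[0]=?,scc[1]=?,scc[2]=?,scc[3]=?,scc[4]=?)
step 2: low=(low[0]=0,low[1]=?,low[2]=?,low[3]=0,low[4]=1); scc=(scc[0]=?,scc[1]=?,scc[2]=?,scc[3]=?,scc[4]=?)
step 3: low=(low[0]=0,low[1]=?,low[2]=?,low[3]=0,low[4]=1); scc=(scc[0]=0,scc[1]=?,scc[2]=?,scc[3]=0,scc[4]=0)
step 4: low=(low[0]=0,low[1]=3,low[2]=?,low[3]=0,low[4]=1); scc=(scc[0]=0,scc[1]=1,scc[2]=?,scc[3]=0,scc[4]=0)
step 5: low=(low[0]=0,low[1]=3,low[2]=4,low[3]=0,low[4]=1); scc=(scc[0]=0,scc[1]=1,scc[2]=2,scc[3]=0,scc[4]=0)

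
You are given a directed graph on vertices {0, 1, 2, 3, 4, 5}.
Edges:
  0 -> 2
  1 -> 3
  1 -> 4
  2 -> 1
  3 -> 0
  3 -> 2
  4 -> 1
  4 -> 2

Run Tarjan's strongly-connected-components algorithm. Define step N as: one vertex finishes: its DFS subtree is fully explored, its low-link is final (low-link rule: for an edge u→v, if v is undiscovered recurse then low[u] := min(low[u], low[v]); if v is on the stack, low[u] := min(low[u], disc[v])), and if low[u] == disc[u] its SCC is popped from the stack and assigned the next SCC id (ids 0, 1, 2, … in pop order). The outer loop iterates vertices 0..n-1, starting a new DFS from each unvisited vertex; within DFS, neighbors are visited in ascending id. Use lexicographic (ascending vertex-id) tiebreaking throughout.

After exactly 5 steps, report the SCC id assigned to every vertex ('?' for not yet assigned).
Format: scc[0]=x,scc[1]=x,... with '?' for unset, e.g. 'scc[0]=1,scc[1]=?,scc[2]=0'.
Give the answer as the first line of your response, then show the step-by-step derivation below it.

scc[0]=0,scc[1]=0,scc[2]=0,scc[3]=0,scc[4]=0,scc[5]=?

step 1: low=(low[0]=0,low[1]=2,low[2]=1,low[3]=0,low[4]=?,low[5]=?); scc=(scc[0]=?,scc[1]=?,scc[2]=?,scc[3]=?,scc[4]=?,scc[5]=?)
step 2: low=(low[0]=0,low[1]=0,low[2]=1,low[3]=0,low[4]=1,low[5]=?); scc=(scc[0]=?,scc[1]=?,scc[2]=?,scc[3]=?,scc[4]=?,scc[5]=?)
step 3: low=(low[0]=0,low[1]=0,low[2]=1,low[3]=0,low[4]=1,low[5]=?); scc=(scc[0]=?,scc[1]=?,scc[2]=?,scc[3]=?,scc[4]=?,scc[5]=?)
step 4: low=(low[0]=0,low[1]=0,low[2]=0,low[3]=0,low[4]=1,low[5]=?); scc=(scc[0]=?,scc[1]=?,scc[2]=?,scc[3]=?,scc[4]=?,scc[5]=?)
step 5: low=(low[0]=0,low[1]=0,low[2]=0,low[3]=0,low[4]=1,low[5]=?); scc=(scc[0]=0,scc[1]=0,scc[2]=0,scc[3]=0,scc[4]=0,scc[5]=?)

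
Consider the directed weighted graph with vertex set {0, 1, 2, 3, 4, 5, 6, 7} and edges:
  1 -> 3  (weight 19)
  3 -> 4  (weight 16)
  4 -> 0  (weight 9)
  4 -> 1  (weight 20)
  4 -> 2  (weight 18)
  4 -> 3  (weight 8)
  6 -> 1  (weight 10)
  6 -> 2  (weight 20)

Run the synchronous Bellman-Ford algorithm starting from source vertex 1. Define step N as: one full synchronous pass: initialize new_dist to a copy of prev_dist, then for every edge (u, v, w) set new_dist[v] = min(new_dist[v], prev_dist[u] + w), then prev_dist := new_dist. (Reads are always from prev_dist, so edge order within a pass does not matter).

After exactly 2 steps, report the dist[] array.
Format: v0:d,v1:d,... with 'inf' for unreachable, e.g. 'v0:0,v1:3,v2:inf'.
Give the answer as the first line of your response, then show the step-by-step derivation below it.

v0:inf,v1:0,v2:inf,v3:19,v4:35,v5:inf,v6:inf,v7:inf

step 1: dist = v0:inf,v1:0,v2:inf,v3:19,v4:inf,v5:inf,v6:inf,v7:inf
step 2: dist = v0:inf,v1:0,v2:inf,v3:19,v4:35,v5:inf,v6:inf,v7:inf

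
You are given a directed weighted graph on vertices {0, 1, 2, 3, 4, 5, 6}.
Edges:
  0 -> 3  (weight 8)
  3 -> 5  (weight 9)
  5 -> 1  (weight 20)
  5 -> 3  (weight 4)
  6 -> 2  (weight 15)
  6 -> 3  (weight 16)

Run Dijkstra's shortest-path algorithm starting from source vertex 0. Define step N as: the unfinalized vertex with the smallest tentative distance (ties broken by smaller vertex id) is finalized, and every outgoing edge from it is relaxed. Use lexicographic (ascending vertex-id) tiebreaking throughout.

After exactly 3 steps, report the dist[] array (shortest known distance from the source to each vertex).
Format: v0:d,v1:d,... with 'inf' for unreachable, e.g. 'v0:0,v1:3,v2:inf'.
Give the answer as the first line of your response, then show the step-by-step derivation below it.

v0:0,v1:37,v2:inf,v3:8,v4:inf,v5:17,v6:inf

step 1: dist = v0:0,v1:inf,v2:inf,v3:8,v4:inf,v5:inf,v6:inf
step 2: dist = v0:0,v1:inf,v2:inf,v3:8,v4:inf,v5:17,v6:inf
step 3: dist = v0:0,v1:37,v2:inf,v3:8,v4:inf,v5:17,v6:inf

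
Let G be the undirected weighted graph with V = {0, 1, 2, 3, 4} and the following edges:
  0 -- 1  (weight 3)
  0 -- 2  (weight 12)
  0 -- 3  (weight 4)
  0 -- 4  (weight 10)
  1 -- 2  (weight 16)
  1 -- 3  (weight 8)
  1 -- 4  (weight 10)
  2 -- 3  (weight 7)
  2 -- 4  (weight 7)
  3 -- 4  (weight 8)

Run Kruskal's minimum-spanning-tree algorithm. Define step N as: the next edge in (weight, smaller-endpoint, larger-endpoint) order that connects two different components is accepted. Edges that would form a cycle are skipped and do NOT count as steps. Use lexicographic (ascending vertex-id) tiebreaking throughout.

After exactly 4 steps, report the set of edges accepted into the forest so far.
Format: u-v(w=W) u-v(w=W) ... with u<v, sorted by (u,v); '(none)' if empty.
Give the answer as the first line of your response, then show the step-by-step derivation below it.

0-1(w=3) 0-3(w=4) 2-3(w=7) 2-4(w=7)

step 1: add edge 0-1 (w=3); MST = {0-1(w=3)}
step 2: add edge 0-3 (w=4); MST = {0-1(w=3) 0-3(w=4)}
step 3: add edge 2-3 (w=7); MST = {0-1(w=3) 0-3(w=4) 2-3(w=7)}
step 4: add edge 2-4 (w=7); MST = {0-1(w=3) 0-3(w=4) 2-3(w=7) 2-4(w=7)}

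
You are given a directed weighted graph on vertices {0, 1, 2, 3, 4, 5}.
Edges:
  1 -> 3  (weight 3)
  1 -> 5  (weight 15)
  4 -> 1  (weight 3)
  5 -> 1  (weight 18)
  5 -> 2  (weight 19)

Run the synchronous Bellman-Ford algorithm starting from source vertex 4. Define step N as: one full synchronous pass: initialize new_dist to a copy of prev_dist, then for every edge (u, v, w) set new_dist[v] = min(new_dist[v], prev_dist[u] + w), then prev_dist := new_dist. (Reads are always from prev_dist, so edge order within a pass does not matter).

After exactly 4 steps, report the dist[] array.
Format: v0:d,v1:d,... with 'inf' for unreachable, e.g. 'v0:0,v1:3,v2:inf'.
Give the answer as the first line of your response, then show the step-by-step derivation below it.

v0:inf,v1:3,v2:37,v3:6,v4:0,v5:18

step 1: dist = v0:inf,v1:3,v2:inf,v3:inf,v4:0,v5:inf
step 2: dist = v0:inf,v1:3,v2:inf,v3:6,v4:0,v5:18
step 3: dist = v0:inf,v1:3,v2:37,v3:6,v4:0,v5:18
step 4: dist = v0:inf,v1:3,v2:37,v3:6,v4:0,v5:18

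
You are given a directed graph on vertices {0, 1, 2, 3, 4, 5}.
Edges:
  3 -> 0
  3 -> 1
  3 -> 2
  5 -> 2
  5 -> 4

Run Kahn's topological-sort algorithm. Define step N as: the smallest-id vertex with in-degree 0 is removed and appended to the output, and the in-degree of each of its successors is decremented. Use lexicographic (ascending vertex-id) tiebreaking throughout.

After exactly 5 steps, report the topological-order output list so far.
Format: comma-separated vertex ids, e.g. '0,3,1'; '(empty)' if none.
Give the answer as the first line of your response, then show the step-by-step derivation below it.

3,0,1,5,2

step 1: output 3; order=[3]; indeg=(0,0,1,0,1,0)
step 2: output 0; order=[3,0]; indeg=(0,0,1,0,1,0)
step 3: output 1; order=[3,0,1]; indeg=(0,0,1,0,1,0)
step 4: output 5; order=[3,0,1,5]; indeg=(0,0,0,0,0,0)
step 5: output 2; order=[3,0,1,5,2]; indeg=(0,0,0,0,0,0)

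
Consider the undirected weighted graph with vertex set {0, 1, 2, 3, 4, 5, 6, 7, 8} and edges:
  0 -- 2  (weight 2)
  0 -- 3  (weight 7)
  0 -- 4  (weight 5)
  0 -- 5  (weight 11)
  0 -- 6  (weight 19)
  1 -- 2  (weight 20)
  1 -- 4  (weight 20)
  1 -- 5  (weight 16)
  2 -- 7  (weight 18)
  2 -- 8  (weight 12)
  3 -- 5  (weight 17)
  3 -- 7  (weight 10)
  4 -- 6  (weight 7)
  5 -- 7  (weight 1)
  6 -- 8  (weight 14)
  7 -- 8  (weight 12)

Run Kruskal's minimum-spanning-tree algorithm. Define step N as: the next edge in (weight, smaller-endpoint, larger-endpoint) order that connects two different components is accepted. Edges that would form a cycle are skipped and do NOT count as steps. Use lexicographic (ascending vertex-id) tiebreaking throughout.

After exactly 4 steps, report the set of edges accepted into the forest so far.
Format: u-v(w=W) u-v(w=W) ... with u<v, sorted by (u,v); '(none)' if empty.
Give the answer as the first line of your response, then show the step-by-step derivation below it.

0-2(w=2) 0-3(w=7) 0-4(w=5) 5-7(w=1)

step 1: add edge 5-7 (w=1); MST = {5-7(w=1)}
step 2: add edge 0-2 (w=2); MST = {0-2(w=2) 5-7(w=1)}
step 3: add edge 0-4 (w=5); MST = {0-2(w=2) 0-4(w=5) 5-7(w=1)}
step 4: add edge 0-3 (w=7); MST = {0-2(w=2) 0-3(w=7) 0-4(w=5) 5-7(w=1)}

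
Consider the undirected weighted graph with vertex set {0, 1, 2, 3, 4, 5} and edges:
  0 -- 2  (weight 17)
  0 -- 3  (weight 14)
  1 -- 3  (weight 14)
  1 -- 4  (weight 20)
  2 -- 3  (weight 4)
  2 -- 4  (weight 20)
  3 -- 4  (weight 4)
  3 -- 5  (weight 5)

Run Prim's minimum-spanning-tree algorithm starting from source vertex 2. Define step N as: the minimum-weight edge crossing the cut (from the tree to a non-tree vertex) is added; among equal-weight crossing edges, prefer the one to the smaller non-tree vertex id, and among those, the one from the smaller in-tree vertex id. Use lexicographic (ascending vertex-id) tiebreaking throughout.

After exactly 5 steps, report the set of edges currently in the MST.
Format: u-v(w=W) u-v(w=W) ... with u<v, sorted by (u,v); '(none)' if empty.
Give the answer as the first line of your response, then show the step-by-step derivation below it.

0-3(w=14) 1-3(w=14) 2-3(w=4) 3-4(w=4) 3-5(w=5)

step 1: add edge 2-3 (w=4); MST = {2-3(w=4)}
step 2: add edge 3-4 (w=4); MST = {2-3(w=4) 3-4(w=4)}
step 3: add edge 3-5 (w=5); MST = {2-3(w=4) 3-4(w=4) 3-5(w=5)}
step 4: add edge 0-3 (w=14); MST = {0-3(w=14) 2-3(w=4) 3-4(w=4) 3-5(w=5)}
step 5: add edge 1-3 (w=14); MST = {0-3(w=14) 1-3(w=14) 2-3(w=4) 3-4(w=4) 3-5(w=5)}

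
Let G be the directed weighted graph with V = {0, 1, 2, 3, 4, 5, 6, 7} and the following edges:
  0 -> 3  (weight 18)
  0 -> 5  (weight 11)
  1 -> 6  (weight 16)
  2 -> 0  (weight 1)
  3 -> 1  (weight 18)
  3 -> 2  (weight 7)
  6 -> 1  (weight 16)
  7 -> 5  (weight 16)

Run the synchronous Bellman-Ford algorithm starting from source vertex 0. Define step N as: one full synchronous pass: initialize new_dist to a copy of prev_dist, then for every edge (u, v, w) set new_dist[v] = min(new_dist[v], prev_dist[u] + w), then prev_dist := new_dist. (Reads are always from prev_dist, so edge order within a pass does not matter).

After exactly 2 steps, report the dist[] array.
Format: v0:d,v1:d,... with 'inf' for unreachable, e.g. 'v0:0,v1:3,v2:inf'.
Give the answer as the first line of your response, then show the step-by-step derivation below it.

v0:0,v1:36,v2:25,v3:18,v4:inf,v5:11,v6:inf,v7:inf

step 1: dist = v0:0,v1:inf,v2:inf,v3:18,v4:inf,v5:11,v6:inf,v7:inf
step 2: dist = v0:0,v1:36,v2:25,v3:18,v4:inf,v5:11,v6:inf,v7:inf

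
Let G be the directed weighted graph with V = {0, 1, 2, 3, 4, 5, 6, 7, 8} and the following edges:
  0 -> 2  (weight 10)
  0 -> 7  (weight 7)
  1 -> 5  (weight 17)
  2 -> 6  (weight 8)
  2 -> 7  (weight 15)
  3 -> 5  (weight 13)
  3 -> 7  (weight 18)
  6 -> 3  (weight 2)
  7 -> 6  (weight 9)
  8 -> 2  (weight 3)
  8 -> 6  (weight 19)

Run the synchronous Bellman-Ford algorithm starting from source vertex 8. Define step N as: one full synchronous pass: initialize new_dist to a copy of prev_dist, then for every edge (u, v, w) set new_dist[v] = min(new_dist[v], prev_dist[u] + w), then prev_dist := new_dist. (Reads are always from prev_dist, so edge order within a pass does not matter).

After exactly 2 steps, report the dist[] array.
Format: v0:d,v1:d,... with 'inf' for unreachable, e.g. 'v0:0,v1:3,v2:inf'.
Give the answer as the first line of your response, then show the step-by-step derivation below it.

v0:inf,v1:inf,v2:3,v3:21,v4:inf,v5:inf,v6:11,v7:18,v8:0

step 1: dist = v0:inf,v1:inf,v2:3,v3:inf,v4:inf,v5:inf,v6:19,v7:inf,v8:0
step 2: dist = v0:inf,v1:inf,v2:3,v3:21,v4:inf,v5:inf,v6:11,v7:18,v8:0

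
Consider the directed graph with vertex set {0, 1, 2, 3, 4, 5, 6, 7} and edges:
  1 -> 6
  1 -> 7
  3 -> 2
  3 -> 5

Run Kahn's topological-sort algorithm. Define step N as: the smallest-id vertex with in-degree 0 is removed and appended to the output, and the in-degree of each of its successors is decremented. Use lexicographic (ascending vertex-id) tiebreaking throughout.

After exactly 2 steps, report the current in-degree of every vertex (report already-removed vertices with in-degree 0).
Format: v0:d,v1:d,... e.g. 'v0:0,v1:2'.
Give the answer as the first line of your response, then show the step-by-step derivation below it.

v0:0,v1:0,v2:1,v3:0,v4:0,v5:1,v6:0,v7:0

step 1: output 0; order=[0]; indeg=(0,0,1,0,0,1,1,1)
step 2: output 1; order=[0,1]; indeg=(0,0,1,0,0,1,0,0)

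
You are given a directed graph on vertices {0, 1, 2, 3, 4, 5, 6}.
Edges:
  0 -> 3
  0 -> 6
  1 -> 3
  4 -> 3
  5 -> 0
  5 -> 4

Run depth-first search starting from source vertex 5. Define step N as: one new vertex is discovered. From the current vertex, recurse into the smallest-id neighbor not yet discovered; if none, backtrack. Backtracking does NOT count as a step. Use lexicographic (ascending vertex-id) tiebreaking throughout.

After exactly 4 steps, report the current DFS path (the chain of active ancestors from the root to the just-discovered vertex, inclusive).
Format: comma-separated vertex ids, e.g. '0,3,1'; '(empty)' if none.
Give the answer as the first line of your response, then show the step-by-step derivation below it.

5,0,6

step 1: discover 5; path=5; order=5
step 2: discover 0; path=5>0; order=5,0
step 3: discover 3; path=5>0>3; order=5,0,3
step 4: discover 6; path=5>0>6; order=5,0,3,6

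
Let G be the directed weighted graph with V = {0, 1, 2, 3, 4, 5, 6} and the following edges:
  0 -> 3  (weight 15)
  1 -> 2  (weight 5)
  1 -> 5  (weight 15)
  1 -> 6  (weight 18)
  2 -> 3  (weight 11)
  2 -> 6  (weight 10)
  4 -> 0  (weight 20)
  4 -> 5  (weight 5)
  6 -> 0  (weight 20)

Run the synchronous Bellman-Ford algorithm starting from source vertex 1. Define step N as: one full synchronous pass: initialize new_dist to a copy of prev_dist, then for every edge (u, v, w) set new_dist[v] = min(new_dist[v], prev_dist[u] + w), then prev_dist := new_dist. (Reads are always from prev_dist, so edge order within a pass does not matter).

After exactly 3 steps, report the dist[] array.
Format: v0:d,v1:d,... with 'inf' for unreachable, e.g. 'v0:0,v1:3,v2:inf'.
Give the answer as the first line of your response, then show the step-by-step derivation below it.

v0:35,v1:0,v2:5,v3:16,v4:inf,v5:15,v6:15

step 1: dist = v0:inf,v1:0,v2:5,v3:inf,v4:inf,v5:15,v6:18
step 2: dist = v0:38,v1:0,v2:5,v3:16,v4:inf,v5:15,v6:15
step 3: dist = v0:35,v1:0,v2:5,v3:16,v4:inf,v5:15,v6:15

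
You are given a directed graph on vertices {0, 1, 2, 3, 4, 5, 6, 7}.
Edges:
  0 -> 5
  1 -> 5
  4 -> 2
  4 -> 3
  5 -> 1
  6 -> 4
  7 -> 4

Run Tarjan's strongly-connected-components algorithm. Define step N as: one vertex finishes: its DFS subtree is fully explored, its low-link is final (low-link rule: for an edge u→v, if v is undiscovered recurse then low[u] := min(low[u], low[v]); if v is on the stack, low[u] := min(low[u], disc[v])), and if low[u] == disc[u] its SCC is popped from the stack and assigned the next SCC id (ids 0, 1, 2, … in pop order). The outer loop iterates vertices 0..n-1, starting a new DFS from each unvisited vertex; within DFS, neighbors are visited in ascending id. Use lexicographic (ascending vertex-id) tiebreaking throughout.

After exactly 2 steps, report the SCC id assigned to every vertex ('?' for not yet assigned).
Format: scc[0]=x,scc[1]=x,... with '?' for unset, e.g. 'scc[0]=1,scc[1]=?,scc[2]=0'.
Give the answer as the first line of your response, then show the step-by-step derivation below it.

scc[0]=?,scc[1]=0,scc[2]=?,scc[3]=?,scc[4]=?,scc[5]=0,scc[6]=?,scc[7]=?

step 1: low=(low[0]=0,low[1]=1,low[2]=?,low[3]=?,low[4]=?,low[5]=1,low[6]=?,low[7]=?); scc=(scc[0]=?,scc[1]=?,scc[2]=?,scc[3]=?,scc[4]=?,scc[5]=?,scc[6]=?,scc[7]=?)
step 2: low=(low[0]=0,low[1]=1,low[2]=?,low[3]=?,low[4]=?,low[5]=1,low[6]=?,low[7]=?); scc=(scc[0]=?,scc[1]=0,scc[2]=?,scc[3]=?,scc[4]=?,scc[5]=0,scc[6]=?,scc[7]=?)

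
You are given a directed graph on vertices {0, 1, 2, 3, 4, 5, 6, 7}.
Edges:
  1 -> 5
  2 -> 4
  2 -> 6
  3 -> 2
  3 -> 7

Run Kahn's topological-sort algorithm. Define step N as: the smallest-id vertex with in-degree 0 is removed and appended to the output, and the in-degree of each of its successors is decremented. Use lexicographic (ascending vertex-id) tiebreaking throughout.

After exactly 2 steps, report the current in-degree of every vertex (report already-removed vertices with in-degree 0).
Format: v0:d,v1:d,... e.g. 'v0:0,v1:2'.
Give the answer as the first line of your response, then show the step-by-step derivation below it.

v0:0,v1:0,v2:1,v3:0,v4:1,v5:0,v6:1,v7:1

step 1: output 0; order=[0]; indeg=(0,0,1,0,1,1,1,1)
step 2: output 1; order=[0,1]; indeg=(0,0,1,0,1,0,1,1)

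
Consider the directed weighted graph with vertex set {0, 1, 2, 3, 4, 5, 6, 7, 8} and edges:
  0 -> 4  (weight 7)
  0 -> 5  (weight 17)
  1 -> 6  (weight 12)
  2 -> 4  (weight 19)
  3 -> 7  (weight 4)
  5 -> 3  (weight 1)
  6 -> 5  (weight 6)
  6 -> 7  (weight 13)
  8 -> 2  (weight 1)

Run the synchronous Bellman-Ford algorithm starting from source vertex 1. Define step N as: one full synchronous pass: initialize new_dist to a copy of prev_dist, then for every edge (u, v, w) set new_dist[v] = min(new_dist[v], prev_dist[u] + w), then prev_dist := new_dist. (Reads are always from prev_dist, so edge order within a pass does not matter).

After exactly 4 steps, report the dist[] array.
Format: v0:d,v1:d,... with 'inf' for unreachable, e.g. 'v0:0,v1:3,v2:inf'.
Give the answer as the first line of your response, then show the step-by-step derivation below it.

v0:inf,v1:0,v2:inf,v3:19,v4:inf,v5:18,v6:12,v7:23,v8:inf

step 1: dist = v0:inf,v1:0,v2:inf,v3:inf,v4:inf,v5:inf,v6:12,v7:inf,v8:inf
step 2: dist = v0:inf,v1:0,v2:inf,v3:inf,v4:inf,v5:18,v6:12,v7:25,v8:inf
step 3: dist = v0:inf,v1:0,v2:inf,v3:19,v4:inf,v5:18,v6:12,v7:25,v8:inf
step 4: dist = v0:inf,v1:0,v2:inf,v3:19,v4:inf,v5:18,v6:12,v7:23,v8:inf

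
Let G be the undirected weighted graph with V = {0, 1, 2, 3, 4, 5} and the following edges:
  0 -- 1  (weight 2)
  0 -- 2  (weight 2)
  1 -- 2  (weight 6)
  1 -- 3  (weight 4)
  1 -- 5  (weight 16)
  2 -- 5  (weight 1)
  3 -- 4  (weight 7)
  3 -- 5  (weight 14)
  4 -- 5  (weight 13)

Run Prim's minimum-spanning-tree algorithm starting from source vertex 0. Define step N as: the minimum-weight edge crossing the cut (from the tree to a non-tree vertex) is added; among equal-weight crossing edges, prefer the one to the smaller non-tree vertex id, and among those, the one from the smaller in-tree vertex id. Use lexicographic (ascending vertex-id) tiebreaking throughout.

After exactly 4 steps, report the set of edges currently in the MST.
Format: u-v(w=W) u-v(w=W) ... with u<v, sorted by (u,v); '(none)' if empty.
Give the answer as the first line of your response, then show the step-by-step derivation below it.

0-1(w=2) 0-2(w=2) 1-3(w=4) 2-5(w=1)

step 1: add edge 0-1 (w=2); MST = {0-1(w=2)}
step 2: add edge 0-2 (w=2); MST = {0-1(w=2) 0-2(w=2)}
step 3: add edge 2-5 (w=1); MST = {0-1(w=2) 0-2(w=2) 2-5(w=1)}
step 4: add edge 1-3 (w=4); MST = {0-1(w=2) 0-2(w=2) 1-3(w=4) 2-5(w=1)}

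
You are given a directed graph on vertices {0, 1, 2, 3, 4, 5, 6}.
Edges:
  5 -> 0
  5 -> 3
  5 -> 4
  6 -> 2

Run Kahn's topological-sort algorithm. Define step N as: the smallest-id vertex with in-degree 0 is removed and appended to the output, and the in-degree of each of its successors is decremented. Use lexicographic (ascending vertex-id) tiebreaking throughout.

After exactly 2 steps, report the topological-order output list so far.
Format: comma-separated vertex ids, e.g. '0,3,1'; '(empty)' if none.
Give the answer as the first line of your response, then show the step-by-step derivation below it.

1,5

step 1: output 1; order=[1]; indeg=(1,0,1,1,1,0,0)
step 2: output 5; order=[1,5]; indeg=(0,0,1,0,0,0,0)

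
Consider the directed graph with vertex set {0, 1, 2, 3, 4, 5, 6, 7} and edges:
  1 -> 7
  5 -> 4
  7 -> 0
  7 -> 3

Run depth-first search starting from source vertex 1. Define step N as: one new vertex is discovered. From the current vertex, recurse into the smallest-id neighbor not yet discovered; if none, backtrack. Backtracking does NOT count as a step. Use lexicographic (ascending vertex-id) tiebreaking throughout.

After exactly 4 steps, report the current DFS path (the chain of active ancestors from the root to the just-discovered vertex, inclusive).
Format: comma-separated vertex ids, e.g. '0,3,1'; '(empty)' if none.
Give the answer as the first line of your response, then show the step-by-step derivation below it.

1,7,3

step 1: discover 1; path=1; order=1
step 2: discover 7; path=1>7; order=1,7
step 3: discover 0; path=1>7>0; order=1,7,0
step 4: discover 3; path=1>7>3; order=1,7,0,3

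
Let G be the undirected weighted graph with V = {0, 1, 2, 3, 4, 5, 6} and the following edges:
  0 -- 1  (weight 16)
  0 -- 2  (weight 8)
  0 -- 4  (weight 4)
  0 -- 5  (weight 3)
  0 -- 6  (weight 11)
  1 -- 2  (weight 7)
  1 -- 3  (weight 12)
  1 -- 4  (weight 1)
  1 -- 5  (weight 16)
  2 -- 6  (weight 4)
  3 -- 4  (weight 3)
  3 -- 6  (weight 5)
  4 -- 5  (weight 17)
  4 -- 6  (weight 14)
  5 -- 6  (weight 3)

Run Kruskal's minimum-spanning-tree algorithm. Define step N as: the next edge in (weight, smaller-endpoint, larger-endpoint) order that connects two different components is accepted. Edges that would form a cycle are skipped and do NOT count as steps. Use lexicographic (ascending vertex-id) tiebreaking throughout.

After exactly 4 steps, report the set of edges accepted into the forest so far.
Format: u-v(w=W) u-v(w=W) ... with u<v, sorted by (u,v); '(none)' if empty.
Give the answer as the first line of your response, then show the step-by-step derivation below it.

0-5(w=3) 1-4(w=1) 3-4(w=3) 5-6(w=3)

step 1: add edge 1-4 (w=1); MST = {1-4(w=1)}
step 2: add edge 0-5 (w=3); MST = {0-5(w=3) 1-4(w=1)}
step 3: add edge 3-4 (w=3); MST = {0-5(w=3) 1-4(w=1) 3-4(w=3)}
step 4: add edge 5-6 (w=3); MST = {0-5(w=3) 1-4(w=1) 3-4(w=3) 5-6(w=3)}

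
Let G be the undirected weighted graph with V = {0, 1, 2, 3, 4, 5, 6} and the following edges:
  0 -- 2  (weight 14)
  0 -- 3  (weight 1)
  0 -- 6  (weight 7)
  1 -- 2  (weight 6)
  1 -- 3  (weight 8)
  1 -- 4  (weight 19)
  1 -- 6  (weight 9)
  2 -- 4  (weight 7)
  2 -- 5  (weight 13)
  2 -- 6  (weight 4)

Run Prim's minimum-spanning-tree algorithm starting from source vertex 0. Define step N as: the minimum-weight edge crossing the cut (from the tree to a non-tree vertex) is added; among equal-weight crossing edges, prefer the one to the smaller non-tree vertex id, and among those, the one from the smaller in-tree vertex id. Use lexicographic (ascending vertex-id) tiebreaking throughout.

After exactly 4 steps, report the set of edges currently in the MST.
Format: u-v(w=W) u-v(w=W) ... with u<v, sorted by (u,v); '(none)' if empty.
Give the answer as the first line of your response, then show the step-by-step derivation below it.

0-3(w=1) 0-6(w=7) 1-2(w=6) 2-6(w=4)

step 1: add edge 0-3 (w=1); MST = {0-3(w=1)}
step 2: add edge 0-6 (w=7); MST = {0-3(w=1) 0-6(w=7)}
step 3: add edge 2-6 (w=4); MST = {0-3(w=1) 0-6(w=7) 2-6(w=4)}
step 4: add edge 1-2 (w=6); MST = {0-3(w=1) 0-6(w=7) 1-2(w=6) 2-6(w=4)}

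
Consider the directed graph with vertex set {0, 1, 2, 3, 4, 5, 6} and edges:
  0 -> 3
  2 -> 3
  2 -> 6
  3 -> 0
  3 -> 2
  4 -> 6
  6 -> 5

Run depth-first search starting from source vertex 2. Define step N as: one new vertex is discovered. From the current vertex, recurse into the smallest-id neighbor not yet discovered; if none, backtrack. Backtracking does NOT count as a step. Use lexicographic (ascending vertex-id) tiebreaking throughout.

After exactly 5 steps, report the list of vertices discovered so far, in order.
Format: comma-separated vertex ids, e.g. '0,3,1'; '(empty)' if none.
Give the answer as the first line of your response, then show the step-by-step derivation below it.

2,3,0,6,5

step 1: discover 2; path=2; order=2
step 2: discover 3; path=2>3; order=2,3
step 3: discover 0; path=2>3>0; order=2,3,0
step 4: discover 6; path=2>6; order=2,3,0,6
step 5: discover 5; path=2>6>5; order=2,3,0,6,5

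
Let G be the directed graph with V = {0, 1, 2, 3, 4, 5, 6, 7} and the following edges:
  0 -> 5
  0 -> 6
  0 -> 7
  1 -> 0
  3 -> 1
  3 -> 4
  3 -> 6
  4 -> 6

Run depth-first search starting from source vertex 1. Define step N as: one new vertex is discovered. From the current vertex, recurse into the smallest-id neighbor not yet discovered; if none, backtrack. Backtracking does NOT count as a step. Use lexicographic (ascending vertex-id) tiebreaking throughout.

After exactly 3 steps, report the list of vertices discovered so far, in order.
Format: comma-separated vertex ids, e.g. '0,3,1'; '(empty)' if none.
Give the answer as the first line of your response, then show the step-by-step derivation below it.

1,0,5

step 1: discover 1; path=1; order=1
step 2: discover 0; path=1>0; order=1,0
step 3: discover 5; path=1>0>5; order=1,0,5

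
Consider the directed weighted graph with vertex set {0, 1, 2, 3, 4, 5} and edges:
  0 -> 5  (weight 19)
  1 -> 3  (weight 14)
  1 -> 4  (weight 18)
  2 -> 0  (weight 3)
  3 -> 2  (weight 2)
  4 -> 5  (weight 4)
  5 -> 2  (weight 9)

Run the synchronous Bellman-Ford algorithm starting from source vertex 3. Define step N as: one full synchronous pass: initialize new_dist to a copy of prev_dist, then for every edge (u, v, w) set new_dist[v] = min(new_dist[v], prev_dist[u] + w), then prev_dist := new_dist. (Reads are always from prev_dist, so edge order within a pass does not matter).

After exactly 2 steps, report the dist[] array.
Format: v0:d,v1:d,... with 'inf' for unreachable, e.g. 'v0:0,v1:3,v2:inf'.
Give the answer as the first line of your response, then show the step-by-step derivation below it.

v0:5,v1:inf,v2:2,v3:0,v4:inf,v5:inf

step 1: dist = v0:inf,v1:inf,v2:2,v3:0,v4:inf,v5:inf
step 2: dist = v0:5,v1:inf,v2:2,v3:0,v4:inf,v5:inf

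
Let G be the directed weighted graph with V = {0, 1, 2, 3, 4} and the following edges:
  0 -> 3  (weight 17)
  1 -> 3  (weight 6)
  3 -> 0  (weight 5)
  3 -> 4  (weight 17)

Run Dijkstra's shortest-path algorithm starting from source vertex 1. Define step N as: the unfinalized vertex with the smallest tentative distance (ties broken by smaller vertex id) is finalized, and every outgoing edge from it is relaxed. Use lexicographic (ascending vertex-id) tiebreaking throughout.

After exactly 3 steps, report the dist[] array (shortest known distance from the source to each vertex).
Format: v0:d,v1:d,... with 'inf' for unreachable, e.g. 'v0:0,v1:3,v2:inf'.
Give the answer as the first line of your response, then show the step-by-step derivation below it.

v0:11,v1:0,v2:inf,v3:6,v4:23

step 1: dist = v0:inf,v1:0,v2:inf,v3:6,v4:inf
step 2: dist = v0:11,v1:0,v2:inf,v3:6,v4:23
step 3: dist = v0:11,v1:0,v2:inf,v3:6,v4:23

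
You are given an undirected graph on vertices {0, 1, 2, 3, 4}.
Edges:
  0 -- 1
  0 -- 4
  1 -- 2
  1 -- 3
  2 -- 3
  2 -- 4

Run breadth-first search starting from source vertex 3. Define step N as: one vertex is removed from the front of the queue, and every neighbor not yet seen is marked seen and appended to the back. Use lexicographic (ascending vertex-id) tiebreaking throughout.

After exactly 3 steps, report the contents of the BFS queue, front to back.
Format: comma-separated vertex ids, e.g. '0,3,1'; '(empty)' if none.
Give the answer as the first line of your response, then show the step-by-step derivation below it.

0,4

step 1: dequeue 3; queue=[1,2]; order=3
step 2: dequeue 1; queue=[2,0]; order=3,1
step 3: dequeue 2; queue=[0,4]; order=3,1,2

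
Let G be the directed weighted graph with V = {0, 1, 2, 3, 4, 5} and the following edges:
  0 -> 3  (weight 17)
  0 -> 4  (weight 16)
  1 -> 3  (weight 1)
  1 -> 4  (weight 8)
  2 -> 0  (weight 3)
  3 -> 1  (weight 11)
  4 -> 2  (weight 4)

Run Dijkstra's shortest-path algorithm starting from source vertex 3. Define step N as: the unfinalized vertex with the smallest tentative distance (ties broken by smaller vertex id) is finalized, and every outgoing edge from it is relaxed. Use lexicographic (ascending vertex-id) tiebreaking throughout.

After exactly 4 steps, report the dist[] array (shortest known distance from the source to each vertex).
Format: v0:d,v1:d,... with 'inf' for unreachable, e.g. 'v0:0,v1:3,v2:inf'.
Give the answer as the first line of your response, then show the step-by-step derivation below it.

v0:26,v1:11,v2:23,v3:0,v4:19,v5:inf

step 1: dist = v0:inf,v1:11,v2:inf,v3:0,v4:inf,v5:inf
step 2: dist = v0:inf,v1:11,v2:inf,v3:0,v4:19,v5:inf
step 3: dist = v0:inf,v1:11,v2:23,v3:0,v4:19,v5:inf
step 4: dist = v0:26,v1:11,v2:23,v3:0,v4:19,v5:inf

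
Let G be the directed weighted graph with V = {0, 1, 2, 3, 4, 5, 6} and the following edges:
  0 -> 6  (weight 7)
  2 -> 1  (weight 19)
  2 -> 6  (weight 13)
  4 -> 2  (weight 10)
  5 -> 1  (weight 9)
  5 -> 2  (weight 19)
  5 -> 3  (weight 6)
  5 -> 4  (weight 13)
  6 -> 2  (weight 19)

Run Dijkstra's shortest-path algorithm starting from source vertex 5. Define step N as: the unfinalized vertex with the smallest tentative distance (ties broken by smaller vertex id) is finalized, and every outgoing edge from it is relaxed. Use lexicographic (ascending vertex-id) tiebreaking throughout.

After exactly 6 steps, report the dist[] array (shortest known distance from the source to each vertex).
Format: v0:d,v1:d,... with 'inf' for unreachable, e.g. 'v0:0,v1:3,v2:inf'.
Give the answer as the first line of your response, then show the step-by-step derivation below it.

v0:inf,v1:9,v2:19,v3:6,v4:13,v5:0,v6:32

step 1: dist = v0:inf,v1:9,v2:19,v3:6,v4:13,v5:0,v6:inf
step 2: dist = v0:inf,v1:9,v2:19,v3:6,v4:13,v5:0,v6:inf
step 3: dist = v0:inf,v1:9,v2:19,v3:6,v4:13,v5:0,v6:inf
step 4: dist = v0:inf,v1:9,v2:19,v3:6,v4:13,v5:0,v6:inf
step 5: dist = v0:inf,v1:9,v2:19,v3:6,v4:13,v5:0,v6:32
step 6: dist = v0:inf,v1:9,v2:19,v3:6,v4:13,v5:0,v6:32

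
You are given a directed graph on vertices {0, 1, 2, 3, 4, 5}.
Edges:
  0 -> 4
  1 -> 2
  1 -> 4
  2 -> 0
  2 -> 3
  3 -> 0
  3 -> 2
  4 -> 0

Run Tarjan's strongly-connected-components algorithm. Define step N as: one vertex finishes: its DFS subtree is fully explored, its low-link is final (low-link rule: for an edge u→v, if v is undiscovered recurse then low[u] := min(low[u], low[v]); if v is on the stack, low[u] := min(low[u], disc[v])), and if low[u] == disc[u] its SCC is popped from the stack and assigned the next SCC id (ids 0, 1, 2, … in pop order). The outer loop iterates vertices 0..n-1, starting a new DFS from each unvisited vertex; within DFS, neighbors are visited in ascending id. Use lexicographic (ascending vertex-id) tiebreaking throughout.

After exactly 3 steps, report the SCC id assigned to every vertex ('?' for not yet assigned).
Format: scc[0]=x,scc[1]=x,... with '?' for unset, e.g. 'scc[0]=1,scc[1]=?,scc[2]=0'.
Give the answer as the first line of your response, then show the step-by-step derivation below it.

scc[0]=0,scc[1]=?,scc[2]=?,scc[3]=?,scc[4]=0,scc[5]=?

step 1: low=(low[0]=0,low[1]=?,low[2]=?,low[3]=?,low[4]=0,low[5]=?); scc=(scc[0]=?,scc[1]=?,scc[2]=?,scc[3]=?,scc[4]=?,scc[5]=?)
step 2: low=(low[0]=0,low[1]=?,low[2]=?,low[3]=?,low[4]=0,low[5]=?); scc=(scc[0]=0,scc[1]=?,scc[2]=?,scc[3]=?,scc[4]=0,scc[5]=?)
step 3: low=(low[0]=0,low[1]=2,low[2]=3,low[3]=3,low[4]=0,low[5]=?); scc=(scc[0]=0,scc[1]=?,scc[2]=?,scc[3]=?,scc[4]=0,scc[5]=?)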